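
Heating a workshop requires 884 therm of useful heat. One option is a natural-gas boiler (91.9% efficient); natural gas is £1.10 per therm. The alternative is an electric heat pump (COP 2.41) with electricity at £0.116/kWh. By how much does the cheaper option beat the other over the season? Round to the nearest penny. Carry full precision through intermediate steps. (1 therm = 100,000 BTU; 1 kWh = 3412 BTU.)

Heat load = 884 therm × 100,000 = 88,400,000 BTU
Gas: input = 88,400,000 / 0.919 = 96,191,513 BTU = 961.9 therm → 961.9 × £1.10 = £1,058.11
Heat pump: 88,400,000 BTU / 3412 = 25,910 kWh heat; / 2.41 = 10,750 kWh in → × £0.116 = £1,247.05
Difference = |£1,058.11 − £1,247.05| = £188.94

£188.94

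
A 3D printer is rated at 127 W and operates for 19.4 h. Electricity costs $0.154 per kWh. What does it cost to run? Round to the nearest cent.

Energy = 127 W × 19.4 h = 2,464 Wh = 2.464 kWh
Cost = 2.464 kWh × $0.154/kWh = $0.38

$0.38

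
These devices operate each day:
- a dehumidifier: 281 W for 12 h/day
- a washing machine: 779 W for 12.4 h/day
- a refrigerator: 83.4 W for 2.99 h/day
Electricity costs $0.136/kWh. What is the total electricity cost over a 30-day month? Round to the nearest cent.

$54.19

dehumidifier: 281 W × 12 h × 30 d = 101,160 Wh = 101.2 kWh
washing machine: 779 W × 12.4 h × 30 d = 289,788 Wh = 289.8 kWh
refrigerator: 83.4 W × 2.99 h × 30 d = 7,481 Wh = 7.481 kWh
Total energy = 101.2 + 289.8 + 7.481 = 398.4 kWh
Cost = 398.4 kWh × $0.136 = $54.19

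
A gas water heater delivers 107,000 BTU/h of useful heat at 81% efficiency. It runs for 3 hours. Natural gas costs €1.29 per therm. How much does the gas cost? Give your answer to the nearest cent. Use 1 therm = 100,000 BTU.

Heat delivered = 107,000 BTU/h × 3 h = 321,000 BTU
Gas input = 321,000 / 0.81 = 396,296 BTU
= 396,296 / 100,000 = 3.963 therm
Cost = 3.963 × €1.29/therm = €5.11

€5.11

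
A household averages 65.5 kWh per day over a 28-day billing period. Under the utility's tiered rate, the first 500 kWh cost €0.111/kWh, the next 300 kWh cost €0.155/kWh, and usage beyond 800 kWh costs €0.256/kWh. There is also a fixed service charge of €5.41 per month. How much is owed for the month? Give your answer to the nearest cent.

€372.11

Usage = 65.5 kWh/day × 28 days = 1834 kWh
First 500 kWh × €0.111 = €55.50
Next 300 kWh × €0.155 = €46.50
Remaining 1034 kWh × €0.256 = €264.70
Energy charge = €366.70; + service €5.41 = €372.11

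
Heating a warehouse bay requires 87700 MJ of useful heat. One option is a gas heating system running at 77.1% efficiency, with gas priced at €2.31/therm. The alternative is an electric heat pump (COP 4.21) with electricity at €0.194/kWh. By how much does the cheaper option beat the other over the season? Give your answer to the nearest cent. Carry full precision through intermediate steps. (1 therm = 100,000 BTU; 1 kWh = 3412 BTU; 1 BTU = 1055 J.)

Heat load = 87700 MJ = 87,700,000,000 J / 1055 = 83,127,962 BTU
Gas: input = 83,127,962 / 0.771 = 107,818,368 BTU = 1,078 therm → 1,078 × €2.31 = €2,490.60
Heat pump: 83,127,962 BTU / 3412 = 24,360 kWh heat; / 4.21 = 5,787 kWh in → × €0.194 = €1,122.68
Difference = |€2,490.60 − €1,122.68| = €1,367.92

€1367.92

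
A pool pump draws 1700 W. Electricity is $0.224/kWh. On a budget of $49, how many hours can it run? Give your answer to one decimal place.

Energy budget = $49 / $0.224 per kWh = 218.8 kWh = 218,750 Wh
Runtime = 218,750 Wh / 1700 W = 128.7 h

128.7 h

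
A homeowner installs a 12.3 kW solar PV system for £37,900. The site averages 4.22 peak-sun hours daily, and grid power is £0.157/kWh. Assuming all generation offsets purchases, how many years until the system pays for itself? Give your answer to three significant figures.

12.7 years

Daily generation = 12.3 kW × 4.22 h = 51.91 kWh
Annual generation = 51.91 × 365 = 18946 kWh
Annual savings = 18946 × £0.157 = £2,974.47
Payback = £37,900 / £2,974.47 = 12.7 years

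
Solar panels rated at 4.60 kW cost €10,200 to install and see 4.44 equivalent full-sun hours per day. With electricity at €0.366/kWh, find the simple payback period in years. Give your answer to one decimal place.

3.7 years

Daily generation = 4.60 kW × 4.44 h = 20.42 kWh
Annual generation = 20.42 × 365 = 7454.8 kWh
Annual savings = 7454.8 × €0.366 = €2,728.44
Payback = €10,200 / €2,728.44 = 3.74 years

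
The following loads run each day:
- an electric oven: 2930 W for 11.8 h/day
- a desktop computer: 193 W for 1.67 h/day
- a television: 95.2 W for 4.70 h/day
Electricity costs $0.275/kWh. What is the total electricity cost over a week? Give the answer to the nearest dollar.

$68

electric oven: 2930 W × 11.8 h × 7 d = 242,018 Wh = 242 kWh
desktop computer: 193 W × 1.67 h × 7 d = 2,256 Wh = 2.256 kWh
television: 95.2 W × 4.70 h × 7 d = 3,132 Wh = 3.132 kWh
Total energy = 242 + 2.256 + 3.132 = 247.4 kWh
Cost = 247.4 kWh × $0.275 = $68.04 ≈ $68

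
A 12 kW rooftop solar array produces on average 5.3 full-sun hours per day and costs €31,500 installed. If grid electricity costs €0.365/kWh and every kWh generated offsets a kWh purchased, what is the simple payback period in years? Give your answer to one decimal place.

Daily generation = 12 kW × 5.3 h = 63.6 kWh
Annual generation = 63.6 × 365 = 23214 kWh
Annual savings = 23214 × €0.365 = €8,473.11
Payback = €31,500 / €8,473.11 = 3.72 years

3.7 years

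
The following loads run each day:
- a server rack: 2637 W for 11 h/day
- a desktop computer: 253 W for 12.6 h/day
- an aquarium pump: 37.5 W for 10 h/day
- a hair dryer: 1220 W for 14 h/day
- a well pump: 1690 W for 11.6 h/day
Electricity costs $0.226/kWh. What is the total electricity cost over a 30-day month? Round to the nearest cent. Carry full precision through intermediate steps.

$469.54

server rack: 2637 W × 11 h × 30 d = 870,210 Wh = 870.2 kWh
desktop computer: 253 W × 12.6 h × 30 d = 95,634 Wh = 95.63 kWh
aquarium pump: 37.5 W × 10 h × 30 d = 11,250 Wh = 11.25 kWh
hair dryer: 1220 W × 14 h × 30 d = 512,400 Wh = 512.4 kWh
well pump: 1690 W × 11.6 h × 30 d = 588,120 Wh = 588.1 kWh
Total energy = 870.2 + 95.63 + 11.25 + 512.4 + 588.1 = 2,078 kWh
Cost = 2,078 kWh × $0.226 = $469.54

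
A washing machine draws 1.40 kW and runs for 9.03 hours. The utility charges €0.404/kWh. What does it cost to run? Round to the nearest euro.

€5

Energy = 1400 W × 9.03 h = 12,642 Wh = 12.64 kWh
Cost = 12.64 kWh × €0.404/kWh = €5.11 ≈ €5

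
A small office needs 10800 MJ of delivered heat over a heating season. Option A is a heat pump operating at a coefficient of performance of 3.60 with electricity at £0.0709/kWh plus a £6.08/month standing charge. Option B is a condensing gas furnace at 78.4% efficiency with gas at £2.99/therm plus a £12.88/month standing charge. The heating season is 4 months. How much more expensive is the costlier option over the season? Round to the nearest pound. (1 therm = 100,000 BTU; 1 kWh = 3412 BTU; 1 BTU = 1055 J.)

Heat load = 10800 MJ = 10,800,000,000 J / 1055 = 10,236,967 BTU
Gas: input = 10,236,967 / 0.784 = 13,057,356 BTU = 130.6 therm → 130.6 × £2.99 = £390.41; + 4 × £12.88 standing = £441.93
Heat pump: 10,236,967 BTU / 3412 = 3,000 kWh heat; / 3.60 = 833.4 kWh in → × £0.0709 = £59.09; + 4 × £6.08 standing = £83.41
Difference = |£441.93 − £83.41| = £358.53 ≈ £359

£359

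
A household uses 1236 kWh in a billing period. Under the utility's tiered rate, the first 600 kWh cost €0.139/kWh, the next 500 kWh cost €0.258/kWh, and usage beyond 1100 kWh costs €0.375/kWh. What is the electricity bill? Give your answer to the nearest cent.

€263.40

First 600 kWh × €0.139 = €83.40
Next 500 kWh × €0.258 = €129.00
Remaining 136 kWh × €0.375 = €51.00
Total = €263.40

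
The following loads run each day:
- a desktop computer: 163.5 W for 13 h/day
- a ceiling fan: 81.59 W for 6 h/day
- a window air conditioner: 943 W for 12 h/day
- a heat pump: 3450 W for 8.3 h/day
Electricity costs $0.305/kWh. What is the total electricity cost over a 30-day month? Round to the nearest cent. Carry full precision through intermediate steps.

$389.48

desktop computer: 163.5 W × 13 h × 30 d = 63,765 Wh = 63.77 kWh
ceiling fan: 81.59 W × 6 h × 30 d = 14,686 Wh = 14.69 kWh
window air conditioner: 943 W × 12 h × 30 d = 339,480 Wh = 339.5 kWh
heat pump: 3450 W × 8.3 h × 30 d = 859,050 Wh = 859.1 kWh
Total energy = 63.77 + 14.69 + 339.5 + 859.1 = 1,277 kWh
Cost = 1,277 kWh × $0.305 = $389.48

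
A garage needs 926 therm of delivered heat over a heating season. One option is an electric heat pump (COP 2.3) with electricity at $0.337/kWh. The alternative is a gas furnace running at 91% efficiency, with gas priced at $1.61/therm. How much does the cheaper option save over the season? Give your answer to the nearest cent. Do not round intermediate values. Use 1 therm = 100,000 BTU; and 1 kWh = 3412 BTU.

$2338.22

Heat load = 926 therm × 100,000 = 92,600,000 BTU
Gas: input = 92,600,000 / 0.91 = 101,758,242 BTU = 1,018 therm → 1,018 × $1.61 = $1,638.31
Heat pump: 92,600,000 BTU / 3412 = 27,140 kWh heat; / 2.3 = 11,800 kWh in → × $0.337 = $3,976.53
Difference = |$1,638.31 − $3,976.53| = $2,338.22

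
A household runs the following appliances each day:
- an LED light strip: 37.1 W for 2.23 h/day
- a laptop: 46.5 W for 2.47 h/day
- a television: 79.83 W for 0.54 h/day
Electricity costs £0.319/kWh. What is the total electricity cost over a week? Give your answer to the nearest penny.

£0.54

LED light strip: 37.1 W × 2.23 h × 7 d = 579 Wh = 0.5791 kWh
laptop: 46.5 W × 2.47 h × 7 d = 804 Wh = 0.804 kWh
television: 79.83 W × 0.54 h × 7 d = 302 Wh = 0.3018 kWh
Total energy = 0.5791 + 0.804 + 0.3018 = 1.685 kWh
Cost = 1.685 kWh × £0.319 = £0.54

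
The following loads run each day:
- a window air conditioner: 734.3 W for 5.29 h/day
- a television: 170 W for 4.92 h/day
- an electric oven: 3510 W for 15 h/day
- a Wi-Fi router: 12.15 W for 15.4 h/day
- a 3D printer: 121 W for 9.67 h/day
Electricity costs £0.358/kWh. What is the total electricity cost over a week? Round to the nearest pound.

window air conditioner: 734.3 W × 5.29 h × 7 d = 27,191 Wh = 27.19 kWh
television: 170 W × 4.92 h × 7 d = 5,855 Wh = 5.855 kWh
electric oven: 3510 W × 15 h × 7 d = 368,550 Wh = 368.6 kWh
Wi-Fi router: 12.15 W × 15.4 h × 7 d = 1,310 Wh = 1.31 kWh
3D printer: 121 W × 9.67 h × 7 d = 8,190 Wh = 8.19 kWh
Total energy = 27.19 + 5.855 + 368.6 + 1.31 + 8.19 = 411.1 kWh
Cost = 411.1 kWh × £0.358 = £147.17 ≈ £147

£147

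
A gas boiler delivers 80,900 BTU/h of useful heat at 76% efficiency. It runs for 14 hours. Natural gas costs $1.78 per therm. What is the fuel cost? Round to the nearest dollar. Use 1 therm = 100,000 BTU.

Heat delivered = 80,900 BTU/h × 14 h = 1,132,600 BTU
Gas input = 1,132,600 / 0.76 = 1,490,263 BTU
= 1,490,263 / 100,000 = 14.9 therm
Cost = 14.9 × $1.78/therm = $26.53 ≈ $27

$27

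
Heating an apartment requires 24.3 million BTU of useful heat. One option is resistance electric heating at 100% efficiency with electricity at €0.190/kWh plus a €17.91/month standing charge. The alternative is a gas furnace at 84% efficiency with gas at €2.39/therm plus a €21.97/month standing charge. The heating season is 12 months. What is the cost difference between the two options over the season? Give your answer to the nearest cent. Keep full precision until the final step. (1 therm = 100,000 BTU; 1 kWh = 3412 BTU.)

Heat load = 24.3 × 10⁶ BTU = 24,300,000 BTU
Gas: input = 24,300,000 / 0.84 = 28,928,571 BTU = 289.3 therm → 289.3 × €2.39 = €691.39; + 12 × €21.97 standing = €955.03
Electric: 24,300,000 BTU / 3412 = 7,122 kWh → × €0.190 = €1,353.17; + 12 × €17.91 standing = €1,568.09
Difference = |€955.03 − €1,568.09| = €613.05

€613.05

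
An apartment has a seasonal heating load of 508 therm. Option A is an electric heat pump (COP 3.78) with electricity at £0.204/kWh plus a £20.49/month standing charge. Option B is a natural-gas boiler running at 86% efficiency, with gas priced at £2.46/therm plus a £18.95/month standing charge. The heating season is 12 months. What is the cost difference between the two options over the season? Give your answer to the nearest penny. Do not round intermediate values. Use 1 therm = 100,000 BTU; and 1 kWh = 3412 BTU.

Heat load = 508 therm × 100,000 = 50,800,000 BTU
Gas: input = 50,800,000 / 0.86 = 59,069,767 BTU = 590.7 therm → 590.7 × £2.46 = £1,453.12; + 12 × £18.95 standing = £1,680.52
Heat pump: 50,800,000 BTU / 3412 = 14,890 kWh heat; / 3.78 = 3,939 kWh in → × £0.204 = £803.51; + 12 × £20.49 standing = £1,049.39
Difference = |£1,680.52 − £1,049.39| = £631.12

£631.12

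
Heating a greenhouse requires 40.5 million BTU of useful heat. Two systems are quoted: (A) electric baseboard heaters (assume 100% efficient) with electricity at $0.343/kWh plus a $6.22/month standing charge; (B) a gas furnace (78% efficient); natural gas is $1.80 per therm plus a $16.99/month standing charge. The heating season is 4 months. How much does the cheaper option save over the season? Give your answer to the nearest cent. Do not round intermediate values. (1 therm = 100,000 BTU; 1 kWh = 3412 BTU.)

Heat load = 40.5 × 10⁶ BTU = 40,500,000 BTU
Gas: input = 40,500,000 / 0.78 = 51,923,077 BTU = 519.2 therm → 519.2 × $1.80 = $934.62; + 4 × $16.99 standing = $1,002.58
Electric: 40,500,000 BTU / 3412 = 11,870 kWh → × $0.343 = $4,071.37; + 4 × $6.22 standing = $4,096.25
Difference = |$1,002.58 − $4,096.25| = $3,093.67

$3093.67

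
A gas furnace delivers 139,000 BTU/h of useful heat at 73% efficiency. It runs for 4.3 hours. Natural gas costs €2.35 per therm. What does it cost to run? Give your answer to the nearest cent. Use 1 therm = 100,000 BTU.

Heat delivered = 139,000 BTU/h × 4.3 h = 597,700 BTU
Gas input = 597,700 / 0.73 = 818,767 BTU
= 818,767 / 100,000 = 8.188 therm
Cost = 8.188 × €2.35/therm = €19.24

€19.24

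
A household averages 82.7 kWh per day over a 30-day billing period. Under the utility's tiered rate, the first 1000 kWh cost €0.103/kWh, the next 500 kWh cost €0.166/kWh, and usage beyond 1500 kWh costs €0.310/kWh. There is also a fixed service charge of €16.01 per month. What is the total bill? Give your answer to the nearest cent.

€506.12

Usage = 82.7 kWh/day × 30 days = 2481 kWh
First 1000 kWh × €0.103 = €103.00
Next 500 kWh × €0.166 = €83.00
Remaining 981 kWh × €0.310 = €304.11
Energy charge = €490.11; + service €16.01 = €506.12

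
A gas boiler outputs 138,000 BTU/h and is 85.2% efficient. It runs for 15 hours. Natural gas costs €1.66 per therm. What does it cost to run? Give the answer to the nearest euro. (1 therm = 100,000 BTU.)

Heat delivered = 138,000 BTU/h × 15 h = 2,070,000 BTU
Gas input = 2,070,000 / 0.852 = 2,429,577 BTU
= 2,429,577 / 100,000 = 24.3 therm
Cost = 24.3 × €1.66/therm = €40.33 ≈ €40

€40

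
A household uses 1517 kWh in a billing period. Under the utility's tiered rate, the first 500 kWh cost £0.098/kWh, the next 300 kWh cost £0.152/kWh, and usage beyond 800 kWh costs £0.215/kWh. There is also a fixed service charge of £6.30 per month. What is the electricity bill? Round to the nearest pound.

£255

First 500 kWh × £0.098 = £49.00
Next 300 kWh × £0.152 = £45.60
Remaining 717 kWh × £0.215 = £154.16
Energy charge = £248.75; + service £6.30 = £255.06 ≈ £255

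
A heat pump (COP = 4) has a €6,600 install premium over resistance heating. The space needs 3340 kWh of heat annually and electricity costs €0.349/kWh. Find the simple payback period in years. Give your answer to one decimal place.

Resistance: 3340 kWh × €0.349 = €1,165.66/yr
Heat pump: 3340 / 4 = 835 kWh in → × €0.349 = €291.41/yr
Annual savings = €874.24
Payback = €6,600 / €874.24 = 7.55 years

7.5 years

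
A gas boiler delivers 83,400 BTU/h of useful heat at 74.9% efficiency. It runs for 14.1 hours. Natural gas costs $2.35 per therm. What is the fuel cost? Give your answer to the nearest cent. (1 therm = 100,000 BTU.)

$36.90

Heat delivered = 83,400 BTU/h × 14.1 h = 1,175,940 BTU
Gas input = 1,175,940 / 0.749 = 1,570,013 BTU
= 1,570,013 / 100,000 = 15.7 therm
Cost = 15.7 × $2.35/therm = $36.90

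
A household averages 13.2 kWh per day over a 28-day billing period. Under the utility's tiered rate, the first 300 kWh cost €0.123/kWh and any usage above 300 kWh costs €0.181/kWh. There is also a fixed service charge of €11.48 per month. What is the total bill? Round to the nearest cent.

€60.98

Usage = 13.2 kWh/day × 28 days = 369.6 kWh
First 300 kWh × €0.123 = €36.90
Remaining 69.6 kWh × €0.181 = €12.60
Energy charge = €49.50; + service €11.48 = €60.98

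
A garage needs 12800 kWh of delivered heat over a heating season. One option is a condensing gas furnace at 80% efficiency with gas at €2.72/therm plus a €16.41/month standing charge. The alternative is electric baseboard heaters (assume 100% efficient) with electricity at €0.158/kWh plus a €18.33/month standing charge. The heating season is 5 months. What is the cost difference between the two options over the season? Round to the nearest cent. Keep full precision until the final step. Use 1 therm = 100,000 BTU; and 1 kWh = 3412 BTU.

€547.10

Heat load = 12800 kWh × 3412 = 43,673,600 BTU
Gas: input = 43,673,600 / 0.80 = 54,592,000 BTU = 545.9 therm → 545.9 × €2.72 = €1,484.90; + 5 × €16.41 standing = €1,566.95
Electric: 43,673,600 BTU / 3412 = 12,800 kWh → × €0.158 = €2,022.40; + 5 × €18.33 standing = €2,114.05
Difference = |€1,566.95 − €2,114.05| = €547.10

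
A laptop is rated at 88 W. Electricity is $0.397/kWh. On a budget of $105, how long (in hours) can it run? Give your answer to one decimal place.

3005.5 h

Energy budget = $105 / $0.397 per kWh = 264.5 kWh = 264,484 Wh
Runtime = 264,484 Wh / 88 W = 3,005 h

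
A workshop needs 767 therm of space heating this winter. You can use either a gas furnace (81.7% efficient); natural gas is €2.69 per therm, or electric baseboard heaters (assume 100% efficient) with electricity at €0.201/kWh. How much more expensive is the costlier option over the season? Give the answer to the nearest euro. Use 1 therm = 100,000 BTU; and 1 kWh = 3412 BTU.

Heat load = 767 therm × 100,000 = 76,700,000 BTU
Gas: input = 76,700,000 / 0.817 = 93,880,049 BTU = 938.8 therm → 938.8 × €2.69 = €2,525.37
Electric: 76,700,000 BTU / 3412 = 22,480 kWh → × €0.201 = €4,518.38
Difference = |€2,525.37 − €4,518.38| = €1,993.00

€1993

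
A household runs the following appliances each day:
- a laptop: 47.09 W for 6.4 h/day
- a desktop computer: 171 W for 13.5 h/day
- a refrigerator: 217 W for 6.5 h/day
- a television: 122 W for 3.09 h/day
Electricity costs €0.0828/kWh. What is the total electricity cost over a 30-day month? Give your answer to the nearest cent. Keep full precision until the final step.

€10.92

laptop: 47.09 W × 6.4 h × 30 d = 9,041 Wh = 9.041 kWh
desktop computer: 171 W × 13.5 h × 30 d = 69,255 Wh = 69.25 kWh
refrigerator: 217 W × 6.5 h × 30 d = 42,315 Wh = 42.31 kWh
television: 122 W × 3.09 h × 30 d = 11,309 Wh = 11.31 kWh
Total energy = 9.041 + 69.25 + 42.31 + 11.31 = 131.9 kWh
Cost = 131.9 kWh × €0.0828 = €10.92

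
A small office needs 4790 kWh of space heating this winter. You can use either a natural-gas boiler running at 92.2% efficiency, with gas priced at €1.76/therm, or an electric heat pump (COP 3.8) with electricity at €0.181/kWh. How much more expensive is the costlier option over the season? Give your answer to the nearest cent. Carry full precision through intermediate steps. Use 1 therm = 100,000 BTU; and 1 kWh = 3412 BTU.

Heat load = 4790 kWh × 3412 = 16,343,480 BTU
Gas: input = 16,343,480 / 0.922 = 17,726,117 BTU = 177.3 therm → 177.3 × €1.76 = €311.98
Heat pump: 16,343,480 BTU / 3412 = 4,790 kWh heat; / 3.8 = 1,261 kWh in → × €0.181 = €228.16
Difference = |€311.98 − €228.16| = €83.82

€83.82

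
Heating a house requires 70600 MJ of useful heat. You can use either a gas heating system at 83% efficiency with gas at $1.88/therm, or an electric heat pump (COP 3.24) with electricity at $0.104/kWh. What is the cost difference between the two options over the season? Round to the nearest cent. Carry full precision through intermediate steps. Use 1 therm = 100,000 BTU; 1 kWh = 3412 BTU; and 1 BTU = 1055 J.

$886.21

Heat load = 70600 MJ = 70,600,000,000 J / 1055 = 66,919,431 BTU
Gas: input = 66,919,431 / 0.83 = 80,625,821 BTU = 806.3 therm → 806.3 × $1.88 = $1,515.77
Heat pump: 66,919,431 BTU / 3412 = 19,610 kWh heat; / 3.24 = 6,053 kWh in → × $0.104 = $629.55
Difference = |$1,515.77 − $629.55| = $886.21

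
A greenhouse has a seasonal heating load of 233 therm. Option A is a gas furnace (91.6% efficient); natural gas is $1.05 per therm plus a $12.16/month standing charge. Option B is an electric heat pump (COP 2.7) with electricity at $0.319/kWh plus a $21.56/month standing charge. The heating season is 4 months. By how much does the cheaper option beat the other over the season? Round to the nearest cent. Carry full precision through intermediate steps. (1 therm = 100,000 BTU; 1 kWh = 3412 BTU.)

Heat load = 233 therm × 100,000 = 23,300,000 BTU
Gas: input = 23,300,000 / 0.916 = 25,436,681 BTU = 254.4 therm → 254.4 × $1.05 = $267.09; + 4 × $12.16 standing = $315.73
Heat pump: 23,300,000 BTU / 3412 = 6,829 kWh heat; / 2.7 = 2,529 kWh in → × $0.319 = $806.81; + 4 × $21.56 standing = $893.05
Difference = |$315.73 − $893.05| = $577.33

$577.33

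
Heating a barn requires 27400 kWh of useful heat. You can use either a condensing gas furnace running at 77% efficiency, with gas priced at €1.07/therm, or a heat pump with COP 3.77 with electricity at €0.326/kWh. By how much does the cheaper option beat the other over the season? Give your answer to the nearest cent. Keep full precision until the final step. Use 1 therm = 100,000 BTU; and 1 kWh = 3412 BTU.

€1070.21

Heat load = 27400 kWh × 3412 = 93,488,800 BTU
Gas: input = 93,488,800 / 0.770 = 121,414,026 BTU = 1,214 therm → 1,214 × €1.07 = €1,299.13
Heat pump: 93,488,800 BTU / 3412 = 27,400 kWh heat; / 3.77 = 7,268 kWh in → × €0.326 = €2,369.34
Difference = |€1,299.13 − €2,369.34| = €1,070.21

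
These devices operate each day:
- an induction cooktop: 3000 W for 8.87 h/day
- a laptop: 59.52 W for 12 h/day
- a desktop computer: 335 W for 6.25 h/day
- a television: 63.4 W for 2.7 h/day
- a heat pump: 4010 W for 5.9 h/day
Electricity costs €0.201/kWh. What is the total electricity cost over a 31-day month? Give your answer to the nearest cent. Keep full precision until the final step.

€331.79

induction cooktop: 3000 W × 8.87 h × 31 d = 824,910 Wh = 824.9 kWh
laptop: 59.52 W × 12 h × 31 d = 22,141 Wh = 22.14 kWh
desktop computer: 335 W × 6.25 h × 31 d = 64,906 Wh = 64.91 kWh
television: 63.4 W × 2.7 h × 31 d = 5,307 Wh = 5.307 kWh
heat pump: 4010 W × 5.9 h × 31 d = 733,429 Wh = 733.4 kWh
Total energy = 824.9 + 22.14 + 64.91 + 5.307 + 733.4 = 1,651 kWh
Cost = 1,651 kWh × €0.201 = €331.79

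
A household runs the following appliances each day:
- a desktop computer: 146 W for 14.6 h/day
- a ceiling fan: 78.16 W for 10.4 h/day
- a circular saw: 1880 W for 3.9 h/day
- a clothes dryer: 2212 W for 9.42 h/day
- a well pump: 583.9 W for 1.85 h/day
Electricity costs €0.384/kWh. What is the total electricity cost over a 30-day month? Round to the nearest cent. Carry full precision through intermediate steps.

€370.87

desktop computer: 146 W × 14.6 h × 30 d = 63,948 Wh = 63.95 kWh
ceiling fan: 78.16 W × 10.4 h × 30 d = 24,386 Wh = 24.39 kWh
circular saw: 1880 W × 3.9 h × 30 d = 219,960 Wh = 220 kWh
clothes dryer: 2212 W × 9.42 h × 30 d = 625,111 Wh = 625.1 kWh
well pump: 583.9 W × 1.85 h × 30 d = 32,406 Wh = 32.41 kWh
Total energy = 63.95 + 24.39 + 220 + 625.1 + 32.41 = 965.8 kWh
Cost = 965.8 kWh × €0.384 = €370.87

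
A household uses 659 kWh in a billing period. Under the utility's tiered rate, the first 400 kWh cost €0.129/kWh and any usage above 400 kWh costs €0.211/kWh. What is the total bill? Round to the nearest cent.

First 400 kWh × €0.129 = €51.60
Remaining 259 kWh × €0.211 = €54.65
Total = €106.25

€106.25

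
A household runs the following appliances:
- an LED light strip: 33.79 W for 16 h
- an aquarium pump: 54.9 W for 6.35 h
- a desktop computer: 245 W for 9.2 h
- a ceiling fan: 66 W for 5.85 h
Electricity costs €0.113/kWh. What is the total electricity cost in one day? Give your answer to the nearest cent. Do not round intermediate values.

€0.40

LED light strip: 33.79 W × 16 h = 541 Wh = 0.5406 kWh
aquarium pump: 54.9 W × 6.35 h = 349 Wh = 0.3486 kWh
desktop computer: 245 W × 9.2 h = 2,254 Wh = 2.254 kWh
ceiling fan: 66 W × 5.85 h = 386 Wh = 0.3861 kWh
Total energy = 0.5406 + 0.3486 + 2.254 + 0.3861 = 3.529 kWh
Cost = 3.529 kWh × €0.113 = €0.40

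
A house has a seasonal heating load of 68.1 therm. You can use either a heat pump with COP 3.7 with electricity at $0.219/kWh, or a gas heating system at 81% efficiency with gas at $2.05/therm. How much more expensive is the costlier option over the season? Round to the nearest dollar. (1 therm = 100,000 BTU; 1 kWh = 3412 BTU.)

$54

Heat load = 68.1 therm × 100,000 = 6,810,000 BTU
Gas: input = 6,810,000 / 0.81 = 8,407,407 BTU = 84.07 therm → 84.07 × $2.05 = $172.35
Heat pump: 6,810,000 BTU / 3412 = 1,996 kWh heat; / 3.7 = 539.4 kWh in → × $0.219 = $118.14
Difference = |$172.35 − $118.14| = $54.22 ≈ $54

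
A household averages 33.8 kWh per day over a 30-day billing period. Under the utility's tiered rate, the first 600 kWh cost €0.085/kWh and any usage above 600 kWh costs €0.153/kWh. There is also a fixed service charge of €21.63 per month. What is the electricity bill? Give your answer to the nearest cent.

Usage = 33.8 kWh/day × 30 days = 1014 kWh
First 600 kWh × €0.085 = €51.00
Remaining 414 kWh × €0.153 = €63.34
Energy charge = €114.34; + service €21.63 = €135.97

€135.97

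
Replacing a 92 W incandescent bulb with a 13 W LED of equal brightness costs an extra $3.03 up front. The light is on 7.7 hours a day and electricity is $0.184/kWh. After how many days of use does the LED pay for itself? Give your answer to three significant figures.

Power saved = 92 − 13 = 79 W
Daily energy saved = 79 W × 7.7 h = 608.3 Wh = 0.6083 kWh
Daily savings = 0.6083 × $0.184 = $0.1119
Payback = $3.03 / $0.1119 per day = 27.07 days

27.1 days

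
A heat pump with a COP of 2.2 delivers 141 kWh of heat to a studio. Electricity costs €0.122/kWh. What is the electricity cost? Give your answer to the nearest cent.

€7.82

Electrical input = 141 kWh / 2.2 = 64.09 kWh
Cost = 64.09 × €0.122/kWh = €7.82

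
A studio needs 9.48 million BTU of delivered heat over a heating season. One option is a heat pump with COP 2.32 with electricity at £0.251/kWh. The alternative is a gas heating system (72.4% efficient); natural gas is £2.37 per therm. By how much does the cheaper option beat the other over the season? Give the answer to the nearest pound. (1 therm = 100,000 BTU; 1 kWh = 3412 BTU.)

Heat load = 9.48 × 10⁶ BTU = 9,480,000 BTU
Gas: input = 9,480,000 / 0.724 = 13,093,923 BTU = 130.9 therm → 130.9 × £2.37 = £310.33
Heat pump: 9,480,000 BTU / 3412 = 2,778 kWh heat; / 2.32 = 1,198 kWh in → × £0.251 = £300.60
Difference = |£310.33 − £300.60| = £9.73 ≈ £10

£10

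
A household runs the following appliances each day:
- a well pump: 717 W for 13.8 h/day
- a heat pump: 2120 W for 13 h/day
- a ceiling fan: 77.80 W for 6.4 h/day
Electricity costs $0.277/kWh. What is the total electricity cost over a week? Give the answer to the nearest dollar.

$74

well pump: 717 W × 13.8 h × 7 d = 69,262 Wh = 69.26 kWh
heat pump: 2120 W × 13 h × 7 d = 192,920 Wh = 192.9 kWh
ceiling fan: 77.80 W × 6.4 h × 7 d = 3,485 Wh = 3.485 kWh
Total energy = 69.26 + 192.9 + 3.485 = 265.7 kWh
Cost = 265.7 kWh × $0.277 = $73.59 ≈ $74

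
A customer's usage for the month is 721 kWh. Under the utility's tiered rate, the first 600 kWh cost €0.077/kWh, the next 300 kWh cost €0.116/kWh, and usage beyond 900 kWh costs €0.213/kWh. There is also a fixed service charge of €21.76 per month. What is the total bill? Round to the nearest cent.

First 600 kWh × €0.077 = €46.20
Next 121 kWh × €0.116 = €14.04
Remaining tier: 0 kWh (not reached)
Energy charge = €60.24; + service €21.76 = €82.00

€82.00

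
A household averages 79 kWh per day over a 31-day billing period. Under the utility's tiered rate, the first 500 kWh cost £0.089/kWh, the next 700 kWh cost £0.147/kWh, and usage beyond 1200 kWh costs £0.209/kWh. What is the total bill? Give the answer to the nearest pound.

Usage = 79 kWh/day × 31 days = 2449 kWh
First 500 kWh × £0.089 = £44.50
Next 700 kWh × £0.147 = £102.90
Remaining 1249 kWh × £0.209 = £261.04
Total = £408.44 ≈ £408

£408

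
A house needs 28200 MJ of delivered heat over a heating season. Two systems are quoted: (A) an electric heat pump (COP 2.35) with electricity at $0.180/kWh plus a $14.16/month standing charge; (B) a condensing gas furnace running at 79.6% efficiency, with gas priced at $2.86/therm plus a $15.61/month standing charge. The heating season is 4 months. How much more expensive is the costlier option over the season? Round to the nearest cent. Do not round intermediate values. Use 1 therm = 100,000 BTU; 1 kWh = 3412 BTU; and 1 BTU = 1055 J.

Heat load = 28200 MJ = 28,200,000,000 J / 1055 = 26,729,858 BTU
Gas: input = 26,729,858 / 0.796 = 33,580,223 BTU = 335.8 therm → 335.8 × $2.86 = $960.39; + 4 × $15.61 standing = $1,022.83
Heat pump: 26,729,858 BTU / 3412 = 7,834 kWh heat; / 2.35 = 3,334 kWh in → × $0.180 = $600.06; + 4 × $14.16 standing = $656.70
Difference = |$1,022.83 − $656.70| = $366.14

$366.14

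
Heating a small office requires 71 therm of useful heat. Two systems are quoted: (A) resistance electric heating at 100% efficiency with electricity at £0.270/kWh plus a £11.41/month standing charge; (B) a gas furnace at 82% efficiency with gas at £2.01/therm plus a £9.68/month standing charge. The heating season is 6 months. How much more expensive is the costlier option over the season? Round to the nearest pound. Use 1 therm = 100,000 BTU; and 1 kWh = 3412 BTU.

£398

Heat load = 71 therm × 100,000 = 7,100,000 BTU
Gas: input = 7,100,000 / 0.82 = 8,658,537 BTU = 86.59 therm → 86.59 × £2.01 = £174.04; + 6 × £9.68 standing = £232.12
Electric: 7,100,000 BTU / 3412 = 2,081 kWh → × £0.270 = £561.84; + 6 × £11.41 standing = £630.30
Difference = |£232.12 − £630.30| = £398.18 ≈ £398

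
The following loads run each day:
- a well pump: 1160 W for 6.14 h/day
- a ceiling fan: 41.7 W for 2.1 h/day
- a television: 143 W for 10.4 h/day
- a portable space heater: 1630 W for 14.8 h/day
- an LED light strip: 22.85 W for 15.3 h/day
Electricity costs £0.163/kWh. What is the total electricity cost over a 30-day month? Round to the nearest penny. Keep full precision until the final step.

£162.21

well pump: 1160 W × 6.14 h × 30 d = 213,672 Wh = 213.7 kWh
ceiling fan: 41.7 W × 2.1 h × 30 d = 2,627 Wh = 2.627 kWh
television: 143 W × 10.4 h × 30 d = 44,616 Wh = 44.62 kWh
portable space heater: 1630 W × 14.8 h × 30 d = 723,720 Wh = 723.7 kWh
LED light strip: 22.85 W × 15.3 h × 30 d = 10,488 Wh = 10.49 kWh
Total energy = 213.7 + 2.627 + 44.62 + 723.7 + 10.49 = 995.1 kWh
Cost = 995.1 kWh × £0.163 = £162.21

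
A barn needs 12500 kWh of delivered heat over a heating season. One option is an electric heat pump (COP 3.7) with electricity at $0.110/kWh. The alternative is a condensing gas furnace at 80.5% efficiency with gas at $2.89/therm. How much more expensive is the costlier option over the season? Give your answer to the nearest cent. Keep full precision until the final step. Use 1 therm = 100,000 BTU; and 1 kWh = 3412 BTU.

Heat load = 12500 kWh × 3412 = 42,650,000 BTU
Gas: input = 42,650,000 / 0.805 = 52,981,366 BTU = 529.8 therm → 529.8 × $2.89 = $1,531.16
Heat pump: 42,650,000 BTU / 3412 = 12,500 kWh heat; / 3.7 = 3,378 kWh in → × $0.110 = $371.62
Difference = |$1,531.16 − $371.62| = $1,159.54

$1159.54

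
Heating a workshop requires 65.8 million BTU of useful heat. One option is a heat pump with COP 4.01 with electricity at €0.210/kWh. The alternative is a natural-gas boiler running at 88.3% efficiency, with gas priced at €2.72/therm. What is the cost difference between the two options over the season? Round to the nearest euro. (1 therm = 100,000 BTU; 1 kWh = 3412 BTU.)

Heat load = 65.8 × 10⁶ BTU = 65,800,000 BTU
Gas: input = 65,800,000 / 0.883 = 74,518,686 BTU = 745.2 therm → 745.2 × €2.72 = €2,026.91
Heat pump: 65,800,000 BTU / 3412 = 19,280 kWh heat; / 4.01 = 4,809 kWh in → × €0.210 = €1,009.93
Difference = |€2,026.91 − €1,009.93| = €1,016.98 ≈ €1017

€1017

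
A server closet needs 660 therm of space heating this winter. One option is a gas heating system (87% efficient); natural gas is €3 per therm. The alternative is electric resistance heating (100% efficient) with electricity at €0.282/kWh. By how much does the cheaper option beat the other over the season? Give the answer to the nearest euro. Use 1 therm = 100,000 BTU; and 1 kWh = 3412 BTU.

€3179

Heat load = 660 therm × 100,000 = 66,000,000 BTU
Gas: input = 66,000,000 / 0.87 = 75,862,069 BTU = 758.6 therm → 758.6 × €3 = €2,275.86
Electric: 66,000,000 BTU / 3412 = 19,340 kWh → × €0.282 = €5,454.87
Difference = |€2,275.86 − €5,454.87| = €3,179.00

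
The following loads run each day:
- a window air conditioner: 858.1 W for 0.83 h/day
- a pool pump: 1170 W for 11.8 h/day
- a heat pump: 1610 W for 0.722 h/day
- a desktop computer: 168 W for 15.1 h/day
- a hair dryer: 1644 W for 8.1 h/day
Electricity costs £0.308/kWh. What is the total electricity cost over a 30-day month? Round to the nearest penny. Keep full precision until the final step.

£291.37

window air conditioner: 858.1 W × 0.83 h × 30 d = 21,367 Wh = 21.37 kWh
pool pump: 1170 W × 11.8 h × 30 d = 414,180 Wh = 414.2 kWh
heat pump: 1610 W × 0.722 h × 30 d = 34,873 Wh = 34.87 kWh
desktop computer: 168 W × 15.1 h × 30 d = 76,104 Wh = 76.1 kWh
hair dryer: 1644 W × 8.1 h × 30 d = 399,492 Wh = 399.5 kWh
Total energy = 21.37 + 414.2 + 34.87 + 76.1 + 399.5 = 946 kWh
Cost = 946 kWh × £0.308 = £291.37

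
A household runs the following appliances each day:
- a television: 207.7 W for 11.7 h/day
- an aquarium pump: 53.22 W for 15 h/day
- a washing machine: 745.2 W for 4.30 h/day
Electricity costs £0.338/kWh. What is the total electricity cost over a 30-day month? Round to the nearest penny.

television: 207.7 W × 11.7 h × 30 d = 72,903 Wh = 72.9 kWh
aquarium pump: 53.22 W × 15 h × 30 d = 23,949 Wh = 23.95 kWh
washing machine: 745.2 W × 4.30 h × 30 d = 96,131 Wh = 96.13 kWh
Total energy = 72.9 + 23.95 + 96.13 = 193 kWh
Cost = 193 kWh × £0.338 = £65.23

£65.23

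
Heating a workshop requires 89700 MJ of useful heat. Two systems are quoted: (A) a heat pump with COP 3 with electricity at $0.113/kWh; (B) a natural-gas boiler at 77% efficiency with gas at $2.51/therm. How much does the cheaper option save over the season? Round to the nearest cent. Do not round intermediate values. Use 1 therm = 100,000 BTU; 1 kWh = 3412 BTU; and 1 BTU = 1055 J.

Heat load = 89700 MJ = 89,700,000,000 J / 1055 = 85,023,697 BTU
Gas: input = 85,023,697 / 0.77 = 110,420,385 BTU = 1,104 therm → 1,104 × $2.51 = $2,771.55
Heat pump: 85,023,697 BTU / 3412 = 24,920 kWh heat; / 3 = 8,306 kWh in → × $0.113 = $938.62
Difference = |$2,771.55 − $938.62| = $1,832.94

$1832.94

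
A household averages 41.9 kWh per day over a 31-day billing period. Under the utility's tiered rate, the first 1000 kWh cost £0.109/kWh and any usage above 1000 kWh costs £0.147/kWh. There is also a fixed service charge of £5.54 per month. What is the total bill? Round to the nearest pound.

Usage = 41.9 kWh/day × 31 days = 1298.9 kWh
First 1000 kWh × £0.109 = £109.00
Remaining 298.9 kWh × £0.147 = £43.94
Energy charge = £152.94; + service £5.54 = £158.48 ≈ £158

£158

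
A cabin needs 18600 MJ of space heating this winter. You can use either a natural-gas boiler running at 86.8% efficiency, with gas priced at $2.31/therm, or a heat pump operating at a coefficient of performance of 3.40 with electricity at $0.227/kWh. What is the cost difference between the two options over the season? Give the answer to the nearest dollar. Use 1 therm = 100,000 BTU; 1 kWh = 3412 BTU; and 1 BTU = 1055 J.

$124

Heat load = 18600 MJ = 18,600,000,000 J / 1055 = 17,630,332 BTU
Gas: input = 17,630,332 / 0.868 = 20,311,442 BTU = 203.1 therm → 203.1 × $2.31 = $469.19
Heat pump: 17,630,332 BTU / 3412 = 5,167 kWh heat; / 3.40 = 1,520 kWh in → × $0.227 = $344.98
Difference = |$469.19 − $344.98| = $124.21 ≈ $124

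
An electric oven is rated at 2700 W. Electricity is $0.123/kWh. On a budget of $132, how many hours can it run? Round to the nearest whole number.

397 h

Energy budget = $132 / $0.123 per kWh = 1,073 kWh = 1,073,171 Wh
Runtime = 1,073,171 Wh / 2700 W = 397.5 h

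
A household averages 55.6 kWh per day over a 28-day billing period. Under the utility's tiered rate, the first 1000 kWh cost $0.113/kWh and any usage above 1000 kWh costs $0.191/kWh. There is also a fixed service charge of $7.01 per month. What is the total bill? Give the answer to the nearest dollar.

$226

Usage = 55.6 kWh/day × 28 days = 1556.8 kWh
First 1000 kWh × $0.113 = $113.00
Remaining 556.8 kWh × $0.191 = $106.35
Energy charge = $219.35; + service $7.01 = $226.36 ≈ $226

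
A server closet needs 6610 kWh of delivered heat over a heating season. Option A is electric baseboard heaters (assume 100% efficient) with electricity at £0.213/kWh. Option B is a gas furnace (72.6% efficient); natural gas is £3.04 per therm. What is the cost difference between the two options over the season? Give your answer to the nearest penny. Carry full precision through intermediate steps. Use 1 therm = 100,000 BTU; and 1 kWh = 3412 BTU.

Heat load = 6610 kWh × 3412 = 22,553,320 BTU
Gas: input = 22,553,320 / 0.726 = 31,065,179 BTU = 310.7 therm → 310.7 × £3.04 = £944.38
Electric: 22,553,320 BTU / 3412 = 6,610 kWh → × £0.213 = £1,407.93
Difference = |£944.38 − £1,407.93| = £463.55

£463.55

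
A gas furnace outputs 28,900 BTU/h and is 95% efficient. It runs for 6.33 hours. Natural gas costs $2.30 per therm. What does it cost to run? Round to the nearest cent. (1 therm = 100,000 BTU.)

Heat delivered = 28,900 BTU/h × 6.33 h = 182,937 BTU
Gas input = 182,937 / 0.95 = 192,565 BTU
= 192,565 / 100,000 = 1.926 therm
Cost = 1.926 × $2.30/therm = $4.43

$4.43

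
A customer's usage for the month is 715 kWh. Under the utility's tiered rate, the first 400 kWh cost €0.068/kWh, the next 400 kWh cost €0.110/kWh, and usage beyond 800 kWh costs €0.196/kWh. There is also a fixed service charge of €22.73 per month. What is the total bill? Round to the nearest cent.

First 400 kWh × €0.068 = €27.20
Next 315 kWh × €0.110 = €34.65
Remaining tier: 0 kWh (not reached)
Energy charge = €61.85; + service €22.73 = €84.58

€84.58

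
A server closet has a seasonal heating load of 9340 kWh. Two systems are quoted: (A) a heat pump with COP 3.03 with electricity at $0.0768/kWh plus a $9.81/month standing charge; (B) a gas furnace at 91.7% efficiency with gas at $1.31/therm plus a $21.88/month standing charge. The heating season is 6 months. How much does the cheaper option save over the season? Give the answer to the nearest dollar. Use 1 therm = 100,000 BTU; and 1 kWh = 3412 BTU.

$291

Heat load = 9340 kWh × 3412 = 31,868,080 BTU
Gas: input = 31,868,080 / 0.917 = 34,752,541 BTU = 347.5 therm → 347.5 × $1.31 = $455.26; + 6 × $21.88 standing = $586.54
Heat pump: 31,868,080 BTU / 3412 = 9,340 kWh heat; / 3.03 = 3,083 kWh in → × $0.0768 = $236.74; + 6 × $9.81 standing = $295.60
Difference = |$586.54 − $295.60| = $290.94 ≈ $291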